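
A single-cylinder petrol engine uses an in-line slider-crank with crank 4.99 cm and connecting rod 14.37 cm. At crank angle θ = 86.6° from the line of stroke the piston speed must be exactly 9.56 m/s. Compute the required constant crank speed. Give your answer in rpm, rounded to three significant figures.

1790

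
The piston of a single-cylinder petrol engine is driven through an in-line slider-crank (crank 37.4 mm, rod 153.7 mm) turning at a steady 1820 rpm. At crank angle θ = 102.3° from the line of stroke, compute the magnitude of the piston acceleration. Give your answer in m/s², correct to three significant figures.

598

ω = 2π·1820/60 = 190.6 rad/s
x(θ) = r cosθ + √(L² − r² sin²θ); with ω constant, a = ω²·d²x/dθ².
d²x/dθ² = −r cosθ − r²(cos2θ)/√u − r⁴ sin²2θ/(4u^{3/2}),  u = L² − r² sin²θ = 0.0222884 m².
Substituting r = 0.0374 m, L = 0.1537 m, θ = 102.3°: d²x/dθ² = +0.016461 m.
a = ω²·d²x/dθ² = (190.6)²·(+0.016461) = +597.93 m/s²;  |a| = 597.93 m/s².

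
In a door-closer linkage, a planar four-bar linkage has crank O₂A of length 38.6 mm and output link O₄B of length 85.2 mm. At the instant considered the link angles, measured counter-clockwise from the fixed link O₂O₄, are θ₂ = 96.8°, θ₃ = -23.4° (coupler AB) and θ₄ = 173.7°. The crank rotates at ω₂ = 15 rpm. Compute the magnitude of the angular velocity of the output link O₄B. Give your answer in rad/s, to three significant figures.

ω₂ = 1.571 rad/s (from 15 rpm).
Differentiating the loop-closure r₂e^{iθ₂}+r₃e^{iθ₃}=r₁+r₄e^{iθ₄} gives r₂ω₂e^{iθ₂}+r₃ω₃e^{iθ₃}=r₄ω₄e^{iθ₄}.
Eliminating the other unknown: ω₄ = r₂ω₂ sin(θ₂−θ₃) / [r₄ sin(θ₄−θ₃)].
Numerator sine = +0.86427; denominator sine = -0.29404.
Result = 0.0386·1.571·(+0.86427) / (0.0852·(-0.29404)) = -2.0918 rad/s; magnitude 2.0918 rad/s.

2.09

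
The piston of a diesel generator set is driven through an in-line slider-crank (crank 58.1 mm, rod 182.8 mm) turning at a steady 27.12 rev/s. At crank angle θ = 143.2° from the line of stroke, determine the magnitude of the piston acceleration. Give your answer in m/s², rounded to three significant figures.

ω = 2π·27.1 = 170.4 rad/s
x(θ) = r cosθ + √(L² − r² sin²θ); with ω constant, a = ω²·d²x/dθ².
d²x/dθ² = −r cosθ − r²(cos2θ)/√u − r⁴ sin²2θ/(4u^{3/2}),  u = L² − r² sin²θ = 0.0322046 m².
Substituting r = 0.0581 m, L = 0.1828 m, θ = 143.2°: d²x/dθ² = +0.040758 m.
a = ω²·d²x/dθ² = (170.4)²·(+0.040758) = +1183.5 m/s²;  |a| = 1183.5 m/s².

1180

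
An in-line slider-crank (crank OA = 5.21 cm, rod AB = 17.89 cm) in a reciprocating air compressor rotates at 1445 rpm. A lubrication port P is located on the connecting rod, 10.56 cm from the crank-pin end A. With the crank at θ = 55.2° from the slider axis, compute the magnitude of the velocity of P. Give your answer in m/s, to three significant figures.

ω = 151.3 rad/s.  Crank-pin speed |V_A| = rω = 7.8838 m/s, perpendicular to OA.
Rod angle: sinφ = −(r/L) sinθ ⇒ φ = -13.836°; ω_rod = −rω cosθ/√(L²−r²sin²θ) = -25.902 rad/s.
V_P = V_A + ω_rod × AP, with AP = 0.1056 m along the rod.
Components: V_Px = −rω sinθ − a·ω_rod·sinφ = -7.1279 m/s;  V_Py = rω cosθ + a·ω_rod·cosφ = +1.8435 m/s.
|V_P| = √(V_Px² + V_Py²) = 7.3624 m/s.

7.36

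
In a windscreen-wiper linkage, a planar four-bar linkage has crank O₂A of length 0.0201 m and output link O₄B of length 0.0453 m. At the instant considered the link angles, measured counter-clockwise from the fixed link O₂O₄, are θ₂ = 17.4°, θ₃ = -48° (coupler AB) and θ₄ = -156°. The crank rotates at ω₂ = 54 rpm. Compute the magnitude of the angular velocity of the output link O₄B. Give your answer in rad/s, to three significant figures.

2.40

ω₂ = 5.655 rad/s (from 54 rpm).
Differentiating the loop-closure r₂e^{iθ₂}+r₃e^{iθ₃}=r₁+r₄e^{iθ₄} gives r₂ω₂e^{iθ₂}+r₃ω₃e^{iθ₃}=r₄ω₄e^{iθ₄}.
Eliminating the other unknown: ω₄ = r₂ω₂ sin(θ₂−θ₃) / [r₄ sin(θ₄−θ₃)].
Numerator sine = +0.90924; denominator sine = -0.95106.
Result = 0.0201·5.655·(+0.90924) / (0.0453·(-0.95106)) = -2.3988 rad/s; magnitude 2.3988 rad/s.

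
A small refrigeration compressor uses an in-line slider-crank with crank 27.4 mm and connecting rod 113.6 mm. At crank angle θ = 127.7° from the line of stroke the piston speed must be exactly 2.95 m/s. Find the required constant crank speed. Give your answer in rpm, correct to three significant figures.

1530

For an in-line slider-crank, |v_piston| = rω|sinθ|·[1 + r cosθ/√(L² − r² sin²θ)].
With r = 0.0274 m, L = 0.1136 m, θ = 127.7°: the bracketed kinematic factor |dx/dθ| = 0.018422 m.
ω = v/|dx/dθ| = 2.95/0.018422 = 160.14 rad/s.
N = 60ω/(2π) = 1529.2 rpm.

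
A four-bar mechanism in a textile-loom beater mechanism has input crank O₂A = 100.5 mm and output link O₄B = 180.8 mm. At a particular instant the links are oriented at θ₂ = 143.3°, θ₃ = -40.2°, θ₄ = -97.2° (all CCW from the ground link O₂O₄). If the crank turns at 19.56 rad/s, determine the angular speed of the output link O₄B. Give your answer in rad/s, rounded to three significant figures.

0.791

ω₂ = 19.56 rad/s
Differentiating the loop-closure r₂e^{iθ₂}+r₃e^{iθ₃}=r₁+r₄e^{iθ₄} gives r₂ω₂e^{iθ₂}+r₃ω₃e^{iθ₃}=r₄ω₄e^{iθ₄}.
Eliminating the other unknown: ω₄ = r₂ω₂ sin(θ₂−θ₃) / [r₄ sin(θ₄−θ₃)].
Numerator sine = -0.06105; denominator sine = -0.83867.
Result = 0.1005·19.56·(-0.06105) / (0.1808·(-0.83867)) = +0.79144 rad/s; magnitude 0.79144 rad/s.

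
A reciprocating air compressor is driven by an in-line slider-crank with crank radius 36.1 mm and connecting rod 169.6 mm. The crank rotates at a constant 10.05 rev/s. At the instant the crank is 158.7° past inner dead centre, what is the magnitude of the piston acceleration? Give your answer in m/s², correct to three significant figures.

111

ω = 2π·10.1 = 63.15 rad/s
x(θ) = r cosθ + √(L² − r² sin²θ); with ω constant, a = ω²·d²x/dθ².
d²x/dθ² = −r cosθ − r²(cos2θ)/√u − r⁴ sin²2θ/(4u^{3/2}),  u = L² − r² sin²θ = 0.0285922 m².
Substituting r = 0.0361 m, L = 0.1696 m, θ = 158.7°: d²x/dθ² = +0.027921 m.
a = ω²·d²x/dθ² = (63.15)²·(+0.027921) = +111.33 m/s²;  |a| = 111.33 m/s².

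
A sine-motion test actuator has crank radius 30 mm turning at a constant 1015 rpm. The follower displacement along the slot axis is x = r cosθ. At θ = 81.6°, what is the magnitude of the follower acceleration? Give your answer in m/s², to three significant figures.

ω = 106.3 rad/s (from 1015 rpm).
x = r cosθ ⇒ ẍ = −rω² cosθ (ω constant).
|a| = rω²|cosθ| = 0.03·(106.3)²·|cos 81.6°| = 49.512 m/s².

49.5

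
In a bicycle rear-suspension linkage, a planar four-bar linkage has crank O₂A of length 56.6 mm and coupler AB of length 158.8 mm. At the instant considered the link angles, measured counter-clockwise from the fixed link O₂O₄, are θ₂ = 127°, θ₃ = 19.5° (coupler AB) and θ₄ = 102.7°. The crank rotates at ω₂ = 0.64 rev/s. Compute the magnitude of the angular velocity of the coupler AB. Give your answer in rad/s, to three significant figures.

0.594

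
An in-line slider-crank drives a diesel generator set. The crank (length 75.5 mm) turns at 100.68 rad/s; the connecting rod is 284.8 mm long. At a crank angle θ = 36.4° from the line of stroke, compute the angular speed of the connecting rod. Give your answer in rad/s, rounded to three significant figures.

ω = 100.7 rad/s
The rod makes angle φ with the slider axis where L sinφ = r sinθ; differentiating, L cosφ·φ̇ = r ω cosθ.
L cosφ = √(L² − r² sin²θ) = 0.28125 m.
|ω_rod| = r ω |cosθ| / √(L² − r² sin²θ) = 0.0755·100.7·0.80489/0.28125 = 21.754 rad/s.

21.8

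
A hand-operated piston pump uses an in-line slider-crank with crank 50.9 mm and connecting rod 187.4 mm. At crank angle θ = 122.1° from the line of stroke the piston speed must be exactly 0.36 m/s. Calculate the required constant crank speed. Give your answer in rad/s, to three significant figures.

9.80

For an in-line slider-crank, |v_piston| = rω|sinθ|·[1 + r cosθ/√(L² − r² sin²θ)].
With r = 0.0509 m, L = 0.1874 m, θ = 122.1°: the bracketed kinematic factor |dx/dθ| = 0.036723 m.
ω = v/|dx/dθ| = 0.36/0.036723 = 9.803 rad/s.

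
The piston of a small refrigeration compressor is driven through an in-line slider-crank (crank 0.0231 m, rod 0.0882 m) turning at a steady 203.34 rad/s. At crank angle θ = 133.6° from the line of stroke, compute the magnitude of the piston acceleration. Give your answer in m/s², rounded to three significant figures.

667

ω = 203.3 rad/s
x(θ) = r cosθ + √(L² − r² sin²θ); with ω constant, a = ω²·d²x/dθ².
d²x/dθ² = −r cosθ − r²(cos2θ)/√u − r⁴ sin²2θ/(4u^{3/2}),  u = L² − r² sin²θ = 0.0074994 m².
Substituting r = 0.0231 m, L = 0.0882 m, θ = 133.6°: d²x/dθ² = +0.016122 m.
a = ω²·d²x/dθ² = (203.3)²·(+0.016122) = +666.59 m/s²;  |a| = 666.59 m/s².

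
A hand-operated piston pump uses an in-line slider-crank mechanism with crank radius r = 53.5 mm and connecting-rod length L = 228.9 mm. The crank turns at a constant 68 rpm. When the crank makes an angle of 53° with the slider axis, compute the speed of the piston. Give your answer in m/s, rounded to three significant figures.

ω = 2π·68/60 = 7.121 rad/s
For an in-line slider-crank, x = r cosθ + √(L² − r² sin²θ), so v = −rω sinθ·[1 + r cosθ/√(L² − r² sin²θ)].
With r = 0.0535 m, L = 0.2289 m, θ = 53°: √(L² − r² sin²θ) = 0.22488 m.
v = −0.0535·7.121·0.79864·[1 + 0.0535·0.60182/0.22488] = -0.34782 m/s.
|v| = 0.34782 m/s.

0.348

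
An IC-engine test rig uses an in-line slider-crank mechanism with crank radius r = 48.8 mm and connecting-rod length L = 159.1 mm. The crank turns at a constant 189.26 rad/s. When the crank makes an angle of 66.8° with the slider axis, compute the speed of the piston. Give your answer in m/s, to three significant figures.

ω = 189.3 rad/s
For an in-line slider-crank, x = r cosθ + √(L² − r² sin²θ), so v = −rω sinθ·[1 + r cosθ/√(L² − r² sin²θ)].
With r = 0.0488 m, L = 0.1591 m, θ = 66.8°: √(L² − r² sin²θ) = 0.15265 m.
v = −0.0488·189.3·0.91914·[1 + 0.0488·0.39394/0.15265] = -9.5581 m/s.
|v| = 9.5581 m/s.

9.56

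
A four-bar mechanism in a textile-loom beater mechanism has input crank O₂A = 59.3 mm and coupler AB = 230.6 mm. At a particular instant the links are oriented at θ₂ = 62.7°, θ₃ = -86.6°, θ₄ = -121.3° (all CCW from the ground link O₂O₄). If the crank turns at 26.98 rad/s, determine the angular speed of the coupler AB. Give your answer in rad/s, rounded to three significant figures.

ω₂ = 26.98 rad/s
Differentiating the loop-closure r₂e^{iθ₂}+r₃e^{iθ₃}=r₁+r₄e^{iθ₄} gives r₂ω₂e^{iθ₂}+r₃ω₃e^{iθ₃}=r₄ω₄e^{iθ₄}.
Eliminating the other unknown: ω₃ = r₂ω₂ sin(θ₄−θ₂) / [r₃ sin(θ₃−θ₄)].
Numerator sine = +0.06976; denominator sine = +0.56928.
Result = 0.0593·26.98·(+0.06976) / (0.2306·(+0.56928)) = +0.85015 rad/s; magnitude 0.85015 rad/s.

0.850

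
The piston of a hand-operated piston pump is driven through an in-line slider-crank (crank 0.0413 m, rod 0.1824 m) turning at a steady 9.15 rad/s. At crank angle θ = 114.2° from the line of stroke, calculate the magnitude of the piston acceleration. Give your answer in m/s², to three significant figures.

ω = 9.15 rad/s
x(θ) = r cosθ + √(L² − r² sin²θ); with ω constant, a = ω²·d²x/dθ².
d²x/dθ² = −r cosθ − r²(cos2θ)/√u − r⁴ sin²2θ/(4u^{3/2}),  u = L² − r² sin²θ = 0.0318507 m².
Substituting r = 0.0413 m, L = 0.1824 m, θ = 114.2°: d²x/dθ² = +0.023204 m.
a = ω²·d²x/dθ² = (9.15)²·(+0.023204) = +1.9427 m/s²;  |a| = 1.9427 m/s².

1.94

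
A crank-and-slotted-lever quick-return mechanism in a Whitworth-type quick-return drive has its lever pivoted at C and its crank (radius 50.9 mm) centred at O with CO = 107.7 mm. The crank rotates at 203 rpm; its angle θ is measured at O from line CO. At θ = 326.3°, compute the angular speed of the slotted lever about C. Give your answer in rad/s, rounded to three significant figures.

ω = 21.26 rad/s (from 203 rpm).
Crank pin A relative to C: A = (d + r cosθ, r sinθ); lever angle φ = atan2(r sinθ, d + r cosθ).
Differentiating tanφ: φ̇ = rω(d cosθ + r)/(d² + r² + 2dr cosθ).
d² + r² + 2dr cosθ = |CA|² = 0.0233115 m²;  d cosθ + r = +0.1405 m.
|ω_lever| = |0.0509·21.26·+0.1405| / 0.0233115 = 6.5216 rad/s.

6.52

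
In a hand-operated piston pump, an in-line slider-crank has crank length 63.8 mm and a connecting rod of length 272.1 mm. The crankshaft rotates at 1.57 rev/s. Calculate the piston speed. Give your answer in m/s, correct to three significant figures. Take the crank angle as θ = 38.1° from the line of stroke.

0.461

ω = 2π·1.57 = 9.865 rad/s
For an in-line slider-crank, x = r cosθ + √(L² − r² sin²θ), so v = −rω sinθ·[1 + r cosθ/√(L² − r² sin²θ)].
With r = 0.0638 m, L = 0.2721 m, θ = 38.1°: √(L² − r² sin²θ) = 0.26924 m.
v = −0.0638·9.865·0.61704·[1 + 0.0638·0.78694/0.26924] = -0.46075 m/s.
|v| = 0.46075 m/s.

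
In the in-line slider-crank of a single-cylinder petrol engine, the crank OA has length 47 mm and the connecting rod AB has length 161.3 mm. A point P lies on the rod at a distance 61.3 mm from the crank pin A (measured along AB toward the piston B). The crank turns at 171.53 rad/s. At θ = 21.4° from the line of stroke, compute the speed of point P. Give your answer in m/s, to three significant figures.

ω = 171.5 rad/s.  Crank-pin speed |V_A| = rω = 8.0619 m/s, perpendicular to OA.
Rod angle: sinφ = −(r/L) sinθ ⇒ φ = -6.103°; ω_rod = −rω cosθ/√(L²−r²sin²θ) = -46.8 rad/s.
V_P = V_A + ω_rod × AP, with AP = 0.0613 m along the rod.
Components: V_Px = −rω sinθ − a·ω_rod·sinφ = -3.2466 m/s;  V_Py = rω cosθ + a·ω_rod·cosφ = +4.6535 m/s.
|V_P| = √(V_Px² + V_Py²) = 5.6741 m/s.

5.67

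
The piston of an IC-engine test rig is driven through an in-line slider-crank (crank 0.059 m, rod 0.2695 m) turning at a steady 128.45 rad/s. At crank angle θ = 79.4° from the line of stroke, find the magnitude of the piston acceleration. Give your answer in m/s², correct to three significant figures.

ω = 128.4 rad/s
x(θ) = r cosθ + √(L² − r² sin²θ); with ω constant, a = ω²·d²x/dθ².
d²x/dθ² = −r cosθ − r²(cos2θ)/√u − r⁴ sin²2θ/(4u^{3/2}),  u = L² − r² sin²θ = 0.069267 m².
Substituting r = 0.059 m, L = 0.2695 m, θ = 79.4°: d²x/dθ² = +0.0014564 m.
a = ω²·d²x/dθ² = (128.4)²·(+0.0014564) = +24.03 m/s²;  |a| = 24.03 m/s².

24.0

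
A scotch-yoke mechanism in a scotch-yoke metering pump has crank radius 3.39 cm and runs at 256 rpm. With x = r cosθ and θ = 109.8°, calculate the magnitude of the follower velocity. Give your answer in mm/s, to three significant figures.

855

ω = 26.81 rad/s (from 256 rpm).
x = r cosθ ⇒ ẋ = −rω sinθ.
|v| = rω|sinθ| = 0.0339·26.81·|sin 109.8°| = 0.85507 m/s = 855.07 mm/s.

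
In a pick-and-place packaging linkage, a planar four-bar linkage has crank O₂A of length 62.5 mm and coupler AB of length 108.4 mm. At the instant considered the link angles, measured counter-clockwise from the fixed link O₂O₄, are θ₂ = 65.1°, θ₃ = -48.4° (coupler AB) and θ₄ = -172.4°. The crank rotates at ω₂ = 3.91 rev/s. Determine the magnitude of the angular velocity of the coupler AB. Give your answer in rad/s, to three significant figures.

14.4

ω₂ = 24.57 rad/s (from 3.91 rev/s).
Differentiating the loop-closure r₂e^{iθ₂}+r₃e^{iθ₃}=r₁+r₄e^{iθ₄} gives r₂ω₂e^{iθ₂}+r₃ω₃e^{iθ₃}=r₄ω₄e^{iθ₄}.
Eliminating the other unknown: ω₃ = r₂ω₂ sin(θ₄−θ₂) / [r₃ sin(θ₃−θ₄)].
Numerator sine = +0.84339; denominator sine = +0.82904.
Result = 0.0625·24.57·(+0.84339) / (0.1084·(+0.82904)) = +14.41 rad/s; magnitude 14.41 rad/s.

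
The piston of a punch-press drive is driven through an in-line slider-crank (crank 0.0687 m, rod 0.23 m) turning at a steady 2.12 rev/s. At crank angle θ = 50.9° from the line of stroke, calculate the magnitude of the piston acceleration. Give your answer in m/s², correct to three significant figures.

7.01

ω = 2π·2.12 = 13.32 rad/s
x(θ) = r cosθ + √(L² − r² sin²θ); with ω constant, a = ω²·d²x/dθ².
d²x/dθ² = −r cosθ − r²(cos2θ)/√u − r⁴ sin²2θ/(4u^{3/2}),  u = L² − r² sin²θ = 0.0500576 m².
Substituting r = 0.0687 m, L = 0.23 m, θ = 50.9°: d²x/dθ² = -0.03949 m.
a = ω²·d²x/dθ² = (13.32)²·(-0.03949) = -7.0068 m/s²;  |a| = 7.0068 m/s².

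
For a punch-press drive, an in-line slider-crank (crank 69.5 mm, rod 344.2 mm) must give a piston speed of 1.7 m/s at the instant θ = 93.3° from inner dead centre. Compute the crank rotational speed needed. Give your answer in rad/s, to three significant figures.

24.8

For an in-line slider-crank, |v_piston| = rω|sinθ|·[1 + r cosθ/√(L² − r² sin²θ)].
With r = 0.0695 m, L = 0.3442 m, θ = 93.3°: the bracketed kinematic factor |dx/dθ| = 0.068561 m.
ω = v/|dx/dθ| = 1.7/0.068561 = 24.795 rad/s.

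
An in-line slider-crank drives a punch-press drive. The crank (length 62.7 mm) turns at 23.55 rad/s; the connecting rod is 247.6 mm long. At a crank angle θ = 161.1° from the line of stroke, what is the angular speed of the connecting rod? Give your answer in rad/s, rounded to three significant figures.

5.66

ω = 23.55 rad/s
The rod makes angle φ with the slider axis where L sinφ = r sinθ; differentiating, L cosφ·φ̇ = r ω cosθ.
L cosφ = √(L² − r² sin²θ) = 0.24677 m.
|ω_rod| = r ω |cosθ| / √(L² − r² sin²θ) = 0.0627·23.55·0.94609/0.24677 = 5.6611 rad/s.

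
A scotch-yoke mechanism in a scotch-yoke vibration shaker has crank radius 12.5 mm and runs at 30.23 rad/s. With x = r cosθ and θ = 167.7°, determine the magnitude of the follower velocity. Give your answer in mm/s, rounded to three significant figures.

ω = 30.23 rad/s
x = r cosθ ⇒ ẋ = −rω sinθ.
|v| = rω|sinθ| = 0.0125·30.23·|sin 167.7°| = 0.080499 m/s = 80.499 mm/s.

80.5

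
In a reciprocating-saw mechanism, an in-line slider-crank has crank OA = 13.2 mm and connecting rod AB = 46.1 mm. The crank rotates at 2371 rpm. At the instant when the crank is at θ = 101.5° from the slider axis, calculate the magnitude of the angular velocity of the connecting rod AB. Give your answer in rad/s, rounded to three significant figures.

14.8

ω = 248.3 rad/s (converted from 2371 rpm).
The rod makes angle φ with the slider axis where L sinφ = r sinθ; differentiating, L cosφ·φ̇ = r ω cosθ.
L cosφ = √(L² − r² sin²θ) = 0.044248 m.
|ω_rod| = r ω |cosθ| / √(L² − r² sin²θ) = 0.0132·248.3·0.19937/0.044248 = 14.767 rad/s.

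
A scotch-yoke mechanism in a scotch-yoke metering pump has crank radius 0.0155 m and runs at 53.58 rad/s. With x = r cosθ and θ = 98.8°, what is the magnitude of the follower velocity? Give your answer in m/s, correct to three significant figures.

0.821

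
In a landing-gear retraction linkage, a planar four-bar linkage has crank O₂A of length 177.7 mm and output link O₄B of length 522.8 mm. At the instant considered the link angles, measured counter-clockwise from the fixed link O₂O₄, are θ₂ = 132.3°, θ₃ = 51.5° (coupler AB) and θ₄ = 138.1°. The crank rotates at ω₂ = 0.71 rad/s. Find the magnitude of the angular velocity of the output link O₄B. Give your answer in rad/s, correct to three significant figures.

0.239

ω₂ = 0.71 rad/s
Differentiating the loop-closure r₂e^{iθ₂}+r₃e^{iθ₃}=r₁+r₄e^{iθ₄} gives r₂ω₂e^{iθ₂}+r₃ω₃e^{iθ₃}=r₄ω₄e^{iθ₄}.
Eliminating the other unknown: ω₄ = r₂ω₂ sin(θ₂−θ₃) / [r₄ sin(θ₄−θ₃)].
Numerator sine = +0.98714; denominator sine = +0.99824.
Result = 0.1777·0.71·(+0.98714) / (0.5228·(+0.99824)) = +0.23865 rad/s; magnitude 0.23865 rad/s.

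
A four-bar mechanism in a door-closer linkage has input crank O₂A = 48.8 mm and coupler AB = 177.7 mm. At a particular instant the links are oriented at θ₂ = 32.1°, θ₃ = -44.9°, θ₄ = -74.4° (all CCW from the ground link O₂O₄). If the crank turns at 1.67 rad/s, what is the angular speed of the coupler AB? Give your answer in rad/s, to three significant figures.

ω₂ = 1.67 rad/s
Differentiating the loop-closure r₂e^{iθ₂}+r₃e^{iθ₃}=r₁+r₄e^{iθ₄} gives r₂ω₂e^{iθ₂}+r₃ω₃e^{iθ₃}=r₄ω₄e^{iθ₄}.
Eliminating the other unknown: ω₃ = r₂ω₂ sin(θ₄−θ₂) / [r₃ sin(θ₃−θ₄)].
Numerator sine = -0.95882; denominator sine = +0.49242.
Result = 0.0488·1.67·(-0.95882) / (0.1777·(+0.49242)) = -0.89299 rad/s; magnitude 0.89299 rad/s.

0.893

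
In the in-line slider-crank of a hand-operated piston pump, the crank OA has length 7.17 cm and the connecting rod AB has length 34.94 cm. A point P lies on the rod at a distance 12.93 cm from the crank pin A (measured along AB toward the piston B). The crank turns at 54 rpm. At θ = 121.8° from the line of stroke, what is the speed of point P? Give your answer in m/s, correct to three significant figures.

0.357

ω = 5.655 rad/s.  Crank-pin speed |V_A| = rω = 0.40545 m/s, perpendicular to OA.
Rod angle: sinφ = −(r/L) sinθ ⇒ φ = -10.044°; ω_rod = −rω cosθ/√(L²−r²sin²θ) = +0.62101 rad/s.
V_P = V_A + ω_rod × AP, with AP = 0.1293 m along the rod.
Components: V_Px = −rω sinθ − a·ω_rod·sinφ = -0.33059 m/s;  V_Py = rω cosθ + a·ω_rod·cosφ = -0.13459 m/s.
|V_P| = √(V_Px² + V_Py²) = 0.35694 m/s.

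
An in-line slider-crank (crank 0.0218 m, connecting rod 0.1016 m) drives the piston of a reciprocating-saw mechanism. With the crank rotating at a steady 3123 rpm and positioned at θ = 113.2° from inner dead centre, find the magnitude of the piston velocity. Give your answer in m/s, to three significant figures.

ω = 2π·3123/60 = 327 rad/s
For an in-line slider-crank, x = r cosθ + √(L² − r² sin²θ), so v = −rω sinθ·[1 + r cosθ/√(L² − r² sin²θ)].
With r = 0.0218 m, L = 0.1016 m, θ = 113.2°: √(L² − r² sin²θ) = 0.099605 m.
v = −0.0218·327·0.91914·[1 + 0.0218·-0.39394/0.099605] = -5.9879 m/s.
|v| = 5.9879 m/s.

5.99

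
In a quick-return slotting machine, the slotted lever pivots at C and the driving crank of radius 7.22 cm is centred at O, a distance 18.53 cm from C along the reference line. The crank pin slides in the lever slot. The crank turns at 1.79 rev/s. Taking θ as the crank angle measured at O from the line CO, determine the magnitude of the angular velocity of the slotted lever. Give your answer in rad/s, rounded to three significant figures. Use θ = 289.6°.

2.25

ω = 11.25 rad/s (from 1.79 rev/s).
Crank pin A relative to C: A = (d + r cosθ, r sinθ); lever angle φ = atan2(r sinθ, d + r cosθ).
Differentiating tanφ: φ̇ = rω(d cosθ + r)/(d² + r² + 2dr cosθ).
d² + r² + 2dr cosθ = |CA|² = 0.0485247 m²;  d cosθ + r = +0.13436 m.
|ω_lever| = |0.0722·11.25·+0.13436| / 0.0485247 = 2.2484 rad/s.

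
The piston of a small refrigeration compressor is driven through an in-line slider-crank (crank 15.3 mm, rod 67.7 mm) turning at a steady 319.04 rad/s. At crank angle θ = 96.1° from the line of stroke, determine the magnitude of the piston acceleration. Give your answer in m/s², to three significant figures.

ω = 319 rad/s
x(θ) = r cosθ + √(L² − r² sin²θ); with ω constant, a = ω²·d²x/dθ².
d²x/dθ² = −r cosθ − r²(cos2θ)/√u − r⁴ sin²2θ/(4u^{3/2}),  u = L² − r² sin²θ = 0.00435184 m².
Substituting r = 0.0153 m, L = 0.0677 m, θ = 96.1°: d²x/dθ² = +0.0050921 m.
a = ω²·d²x/dθ² = (319)²·(+0.0050921) = +518.31 m/s²;  |a| = 518.31 m/s².

518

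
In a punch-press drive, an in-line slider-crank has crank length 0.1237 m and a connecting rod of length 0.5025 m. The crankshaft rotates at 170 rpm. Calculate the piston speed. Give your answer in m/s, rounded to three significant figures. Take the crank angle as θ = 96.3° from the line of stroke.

2.13

ω = 2π·170/60 = 17.8 rad/s
For an in-line slider-crank, x = r cosθ + √(L² − r² sin²θ), so v = −rω sinθ·[1 + r cosθ/√(L² − r² sin²θ)].
With r = 0.1237 m, L = 0.5025 m, θ = 96.3°: √(L² − r² sin²θ) = 0.48723 m.
v = −0.1237·17.8·0.99396·[1 + 0.1237·-0.10973/0.48723] = -2.1279 m/s.
|v| = 2.1279 m/s.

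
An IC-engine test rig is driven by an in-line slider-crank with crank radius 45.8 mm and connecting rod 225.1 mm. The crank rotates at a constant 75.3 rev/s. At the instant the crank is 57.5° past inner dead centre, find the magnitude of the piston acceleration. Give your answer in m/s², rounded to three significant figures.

4630

ω = 2π·75.3 = 473.1 rad/s
x(θ) = r cosθ + √(L² − r² sin²θ); with ω constant, a = ω²·d²x/dθ².
d²x/dθ² = −r cosθ − r²(cos2θ)/√u − r⁴ sin²2θ/(4u^{3/2}),  u = L² − r² sin²θ = 0.0491779 m².
Substituting r = 0.0458 m, L = 0.2251 m, θ = 57.5°: d²x/dθ² = -0.020694 m.
a = ω²·d²x/dθ² = (473.1)²·(-0.020694) = -4632.2 m/s²;  |a| = 4632.2 m/s².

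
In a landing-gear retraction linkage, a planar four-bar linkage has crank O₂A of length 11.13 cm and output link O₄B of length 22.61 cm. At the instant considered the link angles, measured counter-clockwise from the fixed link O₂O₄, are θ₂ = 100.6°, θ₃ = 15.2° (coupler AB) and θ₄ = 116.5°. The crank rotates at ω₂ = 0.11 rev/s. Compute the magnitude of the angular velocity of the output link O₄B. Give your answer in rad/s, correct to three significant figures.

ω₂ = 0.6912 rad/s (from 0.11 rev/s).
Differentiating the loop-closure r₂e^{iθ₂}+r₃e^{iθ₃}=r₁+r₄e^{iθ₄} gives r₂ω₂e^{iθ₂}+r₃ω₃e^{iθ₃}=r₄ω₄e^{iθ₄}.
Eliminating the other unknown: ω₄ = r₂ω₂ sin(θ₂−θ₃) / [r₄ sin(θ₄−θ₃)].
Numerator sine = +0.99678; denominator sine = +0.98061.
Result = 0.1113·0.6912·(+0.99678) / (0.2261·(+0.98061)) = +0.34583 rad/s; magnitude 0.34583 rad/s.

0.346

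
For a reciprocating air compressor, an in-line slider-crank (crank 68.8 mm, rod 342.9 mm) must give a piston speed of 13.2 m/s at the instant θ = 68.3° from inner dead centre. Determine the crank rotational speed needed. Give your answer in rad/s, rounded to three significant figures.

192

For an in-line slider-crank, |v_piston| = rω|sinθ|·[1 + r cosθ/√(L² − r² sin²θ)].
With r = 0.0688 m, L = 0.3429 m, θ = 68.3°: the bracketed kinematic factor |dx/dθ| = 0.068751 m.
ω = v/|dx/dθ| = 13.2/0.068751 = 192 rad/s.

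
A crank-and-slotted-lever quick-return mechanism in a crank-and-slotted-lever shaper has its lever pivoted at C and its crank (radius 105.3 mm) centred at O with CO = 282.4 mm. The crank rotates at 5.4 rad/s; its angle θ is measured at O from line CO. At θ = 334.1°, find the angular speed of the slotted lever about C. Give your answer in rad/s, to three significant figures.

ω = 5.4 rad/s
Crank pin A relative to C: A = (d + r cosθ, r sinθ); lever angle φ = atan2(r sinθ, d + r cosθ).
Differentiating tanφ: φ̇ = rω(d cosθ + r)/(d² + r² + 2dr cosθ).
d² + r² + 2dr cosθ = |CA|² = 0.144338 m²;  d cosθ + r = +0.35934 m.
|ω_lever| = |0.1053·5.4·+0.35934| / 0.144338 = 1.4156 rad/s.

1.42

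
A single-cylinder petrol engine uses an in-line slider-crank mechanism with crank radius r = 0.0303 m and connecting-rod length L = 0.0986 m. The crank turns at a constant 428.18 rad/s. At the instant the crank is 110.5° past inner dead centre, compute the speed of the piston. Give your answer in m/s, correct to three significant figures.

10.8

ω = 428.2 rad/s
For an in-line slider-crank, x = r cosθ + √(L² − r² sin²θ), so v = −rω sinθ·[1 + r cosθ/√(L² − r² sin²θ)].
With r = 0.0303 m, L = 0.0986 m, θ = 110.5°: √(L² − r² sin²θ) = 0.094427 m.
v = −0.0303·428.2·0.93667·[1 + 0.0303·-0.35021/0.094427] = -10.787 m/s.
|v| = 10.787 m/s.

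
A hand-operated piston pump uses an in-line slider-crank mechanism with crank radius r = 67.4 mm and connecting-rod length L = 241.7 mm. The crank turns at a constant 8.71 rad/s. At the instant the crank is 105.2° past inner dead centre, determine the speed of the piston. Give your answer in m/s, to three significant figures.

0.524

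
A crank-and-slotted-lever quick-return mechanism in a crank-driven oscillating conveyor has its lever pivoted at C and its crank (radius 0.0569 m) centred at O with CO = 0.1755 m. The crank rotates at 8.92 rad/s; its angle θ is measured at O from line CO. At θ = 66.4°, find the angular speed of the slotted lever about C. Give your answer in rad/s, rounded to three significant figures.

1.54

ω = 8.92 rad/s
Crank pin A relative to C: A = (d + r cosθ, r sinθ); lever angle φ = atan2(r sinθ, d + r cosθ).
Differentiating tanφ: φ̇ = rω(d cosθ + r)/(d² + r² + 2dr cosθ).
d² + r² + 2dr cosθ = |CA|² = 0.0420336 m²;  d cosθ + r = +0.12716 m.
|ω_lever| = |0.0569·8.92·+0.12716| / 0.0420336 = 1.5354 rad/s.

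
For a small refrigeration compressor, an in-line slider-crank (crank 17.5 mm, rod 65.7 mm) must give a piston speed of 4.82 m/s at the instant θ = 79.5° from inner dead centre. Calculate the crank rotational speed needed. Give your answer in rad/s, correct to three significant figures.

For an in-line slider-crank, |v_piston| = rω|sinθ|·[1 + r cosθ/√(L² − r² sin²θ)].
With r = 0.0175 m, L = 0.0657 m, θ = 79.5°: the bracketed kinematic factor |dx/dθ| = 0.018072 m.
ω = v/|dx/dθ| = 4.82/0.018072 = 266.7 rad/s.

267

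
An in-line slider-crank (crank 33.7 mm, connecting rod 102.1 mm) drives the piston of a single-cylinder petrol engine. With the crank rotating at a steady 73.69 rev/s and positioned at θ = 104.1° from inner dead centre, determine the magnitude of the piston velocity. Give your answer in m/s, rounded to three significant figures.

ω = 2π·73.7 = 463 rad/s
For an in-line slider-crank, x = r cosθ + √(L² − r² sin²θ), so v = −rω sinθ·[1 + r cosθ/√(L² − r² sin²θ)].
With r = 0.0337 m, L = 0.1021 m, θ = 104.1°: √(L² − r² sin²θ) = 0.096727 m.
v = −0.0337·463·0.96987·[1 + 0.0337·-0.24362/0.096727] = -13.849 m/s.
|v| = 13.849 m/s.

13.8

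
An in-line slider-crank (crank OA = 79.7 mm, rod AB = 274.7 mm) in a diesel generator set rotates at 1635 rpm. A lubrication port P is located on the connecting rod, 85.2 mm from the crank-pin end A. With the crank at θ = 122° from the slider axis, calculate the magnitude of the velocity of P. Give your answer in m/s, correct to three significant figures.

12.1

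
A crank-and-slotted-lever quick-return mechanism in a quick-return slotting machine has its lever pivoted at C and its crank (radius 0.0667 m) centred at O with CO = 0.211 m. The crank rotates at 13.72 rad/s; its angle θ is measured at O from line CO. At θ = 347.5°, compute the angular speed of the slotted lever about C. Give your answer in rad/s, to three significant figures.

ω = 13.72 rad/s
Crank pin A relative to C: A = (d + r cosθ, r sinθ); lever angle φ = atan2(r sinθ, d + r cosθ).
Differentiating tanφ: φ̇ = rω(d cosθ + r)/(d² + r² + 2dr cosθ).
d² + r² + 2dr cosθ = |CA|² = 0.0764501 m²;  d cosθ + r = +0.2727 m.
|ω_lever| = |0.0667·13.72·+0.2727| / 0.0764501 = 3.2643 rad/s.

3.26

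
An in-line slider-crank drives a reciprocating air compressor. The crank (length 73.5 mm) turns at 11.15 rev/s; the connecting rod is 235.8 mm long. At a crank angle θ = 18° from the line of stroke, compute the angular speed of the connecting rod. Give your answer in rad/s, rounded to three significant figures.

20.9

ω = 70.06 rad/s (converted from 11.15 rev/s).
The rod makes angle φ with the slider axis where L sinφ = r sinθ; differentiating, L cosφ·φ̇ = r ω cosθ.
L cosφ = √(L² − r² sin²θ) = 0.2347 m.
|ω_rod| = r ω |cosθ| / √(L² − r² sin²θ) = 0.0735·70.06·0.95106/0.2347 = 20.865 rad/s.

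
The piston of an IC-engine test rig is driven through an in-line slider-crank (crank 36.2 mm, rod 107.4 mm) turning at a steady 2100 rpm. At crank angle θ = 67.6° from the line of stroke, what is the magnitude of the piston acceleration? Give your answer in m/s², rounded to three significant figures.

236

ω = 2π·2100/60 = 219.9 rad/s
x(θ) = r cosθ + √(L² − r² sin²θ); with ω constant, a = ω²·d²x/dθ².
d²x/dθ² = −r cosθ − r²(cos2θ)/√u − r⁴ sin²2θ/(4u^{3/2}),  u = L² − r² sin²θ = 0.0104146 m².
Substituting r = 0.0362 m, L = 0.1074 m, θ = 67.6°: d²x/dθ² = -0.0048838 m.
a = ω²·d²x/dθ² = (219.9)²·(-0.0048838) = -236.18 m/s²;  |a| = 236.18 m/s².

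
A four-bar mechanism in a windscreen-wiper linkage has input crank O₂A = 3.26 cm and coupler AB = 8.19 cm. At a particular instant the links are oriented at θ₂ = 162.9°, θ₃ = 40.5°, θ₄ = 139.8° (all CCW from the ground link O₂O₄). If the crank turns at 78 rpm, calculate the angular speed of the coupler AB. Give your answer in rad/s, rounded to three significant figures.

ω₂ = 8.168 rad/s (from 78 rpm).
Differentiating the loop-closure r₂e^{iθ₂}+r₃e^{iθ₃}=r₁+r₄e^{iθ₄} gives r₂ω₂e^{iθ₂}+r₃ω₃e^{iθ₃}=r₄ω₄e^{iθ₄}.
Eliminating the other unknown: ω₃ = r₂ω₂ sin(θ₄−θ₂) / [r₃ sin(θ₃−θ₄)].
Numerator sine = -0.39234; denominator sine = -0.98686.
Result = 0.0326·8.168·(-0.39234) / (0.0819·(-0.98686)) = +1.2926 rad/s; magnitude 1.2926 rad/s.

1.29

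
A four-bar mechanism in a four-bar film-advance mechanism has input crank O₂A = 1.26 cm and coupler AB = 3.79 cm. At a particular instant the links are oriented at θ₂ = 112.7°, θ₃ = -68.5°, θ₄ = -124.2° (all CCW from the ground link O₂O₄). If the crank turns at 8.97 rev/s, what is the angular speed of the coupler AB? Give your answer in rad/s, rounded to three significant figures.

ω₂ = 56.36 rad/s (from 8.97 rev/s).
Differentiating the loop-closure r₂e^{iθ₂}+r₃e^{iθ₃}=r₁+r₄e^{iθ₄} gives r₂ω₂e^{iθ₂}+r₃ω₃e^{iθ₃}=r₄ω₄e^{iθ₄}.
Eliminating the other unknown: ω₃ = r₂ω₂ sin(θ₄−θ₂) / [r₃ sin(θ₃−θ₄)].
Numerator sine = +0.83772; denominator sine = +0.82610.
Result = 0.0126·56.36·(+0.83772) / (0.0379·(+0.82610)) = +19.001 rad/s; magnitude 19.001 rad/s.

19.0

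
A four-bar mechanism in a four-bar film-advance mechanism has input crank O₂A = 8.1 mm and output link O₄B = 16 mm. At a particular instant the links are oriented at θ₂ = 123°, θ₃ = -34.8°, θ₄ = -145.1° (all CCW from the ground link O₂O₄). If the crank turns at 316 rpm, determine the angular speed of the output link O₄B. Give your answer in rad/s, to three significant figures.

6.75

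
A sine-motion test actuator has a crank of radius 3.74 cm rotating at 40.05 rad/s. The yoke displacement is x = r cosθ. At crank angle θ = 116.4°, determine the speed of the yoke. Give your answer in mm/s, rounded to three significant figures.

ω = 40.05 rad/s
x = r cosθ ⇒ ẋ = −rω sinθ.
|v| = rω|sinθ| = 0.0374·40.05·|sin 116.4°| = 1.3417 m/s = 1341.7 mm/s.

1340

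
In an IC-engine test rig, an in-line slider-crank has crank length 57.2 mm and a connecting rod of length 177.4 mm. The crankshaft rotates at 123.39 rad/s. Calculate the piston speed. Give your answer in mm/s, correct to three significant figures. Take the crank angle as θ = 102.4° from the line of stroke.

ω = 123.4 rad/s
For an in-line slider-crank, x = r cosθ + √(L² − r² sin²θ), so v = −rω sinθ·[1 + r cosθ/√(L² − r² sin²θ)].
With r = 0.0572 m, L = 0.1774 m, θ = 102.4°: √(L² − r² sin²θ) = 0.16837 m.
v = −0.0572·123.4·0.97667·[1 + 0.0572·-0.21474/0.16837] = -6.3904 m/s.
|v| = 6.3904 m/s = 6390.4 mm/s.

6390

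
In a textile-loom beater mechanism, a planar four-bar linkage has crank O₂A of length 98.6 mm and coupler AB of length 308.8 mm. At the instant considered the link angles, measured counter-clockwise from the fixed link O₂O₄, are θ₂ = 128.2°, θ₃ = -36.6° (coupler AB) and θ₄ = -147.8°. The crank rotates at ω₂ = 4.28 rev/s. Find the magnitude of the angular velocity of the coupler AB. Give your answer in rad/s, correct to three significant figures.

ω₂ = 26.89 rad/s (from 4.28 rev/s).
Differentiating the loop-closure r₂e^{iθ₂}+r₃e^{iθ₃}=r₁+r₄e^{iθ₄} gives r₂ω₂e^{iθ₂}+r₃ω₃e^{iθ₃}=r₄ω₄e^{iθ₄}.
Eliminating the other unknown: ω₃ = r₂ω₂ sin(θ₄−θ₂) / [r₃ sin(θ₃−θ₄)].
Numerator sine = +0.99452; denominator sine = +0.93232.
Result = 0.0986·26.89·(+0.99452) / (0.3088·(+0.93232)) = +9.1595 rad/s; magnitude 9.1595 rad/s.

9.16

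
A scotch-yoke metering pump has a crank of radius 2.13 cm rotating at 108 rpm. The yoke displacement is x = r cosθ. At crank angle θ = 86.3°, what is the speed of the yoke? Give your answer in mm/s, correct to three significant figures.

ω = 11.31 rad/s (from 108 rpm).
x = r cosθ ⇒ ẋ = −rω sinθ.
|v| = rω|sinθ| = 0.0213·11.31·|sin 86.3°| = 0.2404 m/s = 240.4 mm/s.

240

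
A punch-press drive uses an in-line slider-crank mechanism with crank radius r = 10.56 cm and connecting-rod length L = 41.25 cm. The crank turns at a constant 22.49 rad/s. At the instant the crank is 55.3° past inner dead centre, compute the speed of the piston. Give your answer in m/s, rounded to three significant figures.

2.24

ω = 22.49 rad/s
For an in-line slider-crank, x = r cosθ + √(L² − r² sin²θ), so v = −rω sinθ·[1 + r cosθ/√(L² − r² sin²θ)].
With r = 0.1056 m, L = 0.4125 m, θ = 55.3°: √(L² − r² sin²θ) = 0.40326 m.
v = −0.1056·22.49·0.82214·[1 + 0.1056·0.56928/0.40326] = -2.2436 m/s.
|v| = 2.2436 m/s.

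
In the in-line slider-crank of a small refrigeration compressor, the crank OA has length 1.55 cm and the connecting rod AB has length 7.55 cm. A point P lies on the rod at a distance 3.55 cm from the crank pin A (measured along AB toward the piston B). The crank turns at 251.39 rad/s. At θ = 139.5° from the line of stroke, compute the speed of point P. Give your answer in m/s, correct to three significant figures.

2.82

ω = 251.4 rad/s.  Crank-pin speed |V_A| = rω = 3.8965 m/s, perpendicular to OA.
Rod angle: sinφ = −(r/L) sinθ ⇒ φ = -7.662°; ω_rod = −rω cosθ/√(L²−r²sin²θ) = +39.598 rad/s.
V_P = V_A + ω_rod × AP, with AP = 0.0355 m along the rod.
Components: V_Px = −rω sinθ − a·ω_rod·sinφ = -2.3432 m/s;  V_Py = rω cosθ + a·ω_rod·cosφ = -1.5698 m/s.
|V_P| = √(V_Px² + V_Py²) = 2.8204 m/s.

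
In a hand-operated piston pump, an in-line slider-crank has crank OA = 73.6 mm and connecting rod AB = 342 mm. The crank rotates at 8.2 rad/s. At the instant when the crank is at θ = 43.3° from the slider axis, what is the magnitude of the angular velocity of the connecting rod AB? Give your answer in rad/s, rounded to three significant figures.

1.30

ω = 8.2 rad/s
The rod makes angle φ with the slider axis where L sinφ = r sinθ; differentiating, L cosφ·φ̇ = r ω cosθ.
L cosφ = √(L² − r² sin²θ) = 0.33825 m.
|ω_rod| = r ω |cosθ| / √(L² − r² sin²θ) = 0.0736·8.2·0.72777/0.33825 = 1.2985 rad/s.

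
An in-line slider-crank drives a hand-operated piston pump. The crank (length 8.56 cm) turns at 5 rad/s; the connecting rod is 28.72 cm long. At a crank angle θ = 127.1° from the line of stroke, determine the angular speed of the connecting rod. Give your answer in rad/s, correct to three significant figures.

0.925

ω = 5 rad/s
The rod makes angle φ with the slider axis where L sinφ = r sinθ; differentiating, L cosφ·φ̇ = r ω cosθ.
L cosφ = √(L² − r² sin²θ) = 0.27897 m.
|ω_rod| = r ω |cosθ| / √(L² − r² sin²θ) = 0.0856·5·0.60321/0.27897 = 0.92546 rad/s.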